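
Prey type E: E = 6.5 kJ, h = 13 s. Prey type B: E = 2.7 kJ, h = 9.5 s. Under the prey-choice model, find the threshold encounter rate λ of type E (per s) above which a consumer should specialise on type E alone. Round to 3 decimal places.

0.101 per s

Drop type B once their profitability E₂/h₂ falls below the rate achievable on type E alone: E₂/h₂ = λE₁/(1 + λh₁).
Solve for λ: λE₁h₂ = E₂(1 + λh₁) → λ(E₁h₂ − E₂h₁) = E₂ → λ = E₂/(E₁h₂ − E₂h₁).
λ = 2.7/(6.5×9.5 − 2.7×13) = 2.7/26.65 = 0.1013 per s.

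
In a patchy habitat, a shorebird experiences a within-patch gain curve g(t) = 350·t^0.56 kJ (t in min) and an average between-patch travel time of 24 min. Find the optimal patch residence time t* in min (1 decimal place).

30.5 min

Optimal t* satisfies g'(t*) = g(t*)/(T + t*).
g'(t) = 0.56·350·t^-0.44. Setting 0.56·350·t^-0.44 = 350·t^0.56/(24+t) gives 0.56(24+t) = t, so 0.44·t = 0.56×24.
t* = 0.56×24/0.44 = 30.55 min.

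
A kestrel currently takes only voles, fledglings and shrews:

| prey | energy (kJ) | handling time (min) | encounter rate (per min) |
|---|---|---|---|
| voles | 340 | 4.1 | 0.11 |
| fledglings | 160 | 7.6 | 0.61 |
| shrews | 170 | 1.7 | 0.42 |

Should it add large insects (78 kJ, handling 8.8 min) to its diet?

On voles, fledglings and shrews alone, R = ΣλE/(1+Σλh) = 206.4/6.801 = 30.35 kJ/min.
large insects: E/h = 78/8.8 = 8.864 kJ/min.
Since 8.864 < R, time spent handling large insects is better spent searching.

No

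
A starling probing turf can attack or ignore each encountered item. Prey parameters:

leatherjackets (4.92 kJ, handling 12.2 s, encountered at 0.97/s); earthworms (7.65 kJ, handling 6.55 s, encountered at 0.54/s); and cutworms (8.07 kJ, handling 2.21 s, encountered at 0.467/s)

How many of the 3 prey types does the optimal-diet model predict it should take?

E/h in descending order: cutworms 3.65, earthworms 1.17, leatherjackets 0.403 kJ/s. The optimal diet is the largest prefix of this list for which every included type satisfies E_i/h_i > R on the types above it.
Rate on top 1: 1.855. earthworms: 1.17 < 1.855 → exclude; stop.
Optimal diet: cutworms — 1 of 3 types.

1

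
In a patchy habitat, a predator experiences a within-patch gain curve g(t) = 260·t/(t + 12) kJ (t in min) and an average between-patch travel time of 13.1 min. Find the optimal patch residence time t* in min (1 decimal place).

Maximise g(t)/(T+t): set derivative to zero → g'(t)(T+t) = g(t).
g'(t) = 260·12/(t + 12)². Setting 260·12/(t+12)² = 260t/[(t+12)(13.1+t)] gives 12(13.1+t) = t(t+12), so t² = 12×13.1 = 157.2.
t* = √157.2 = 12.54 min.

12.5 min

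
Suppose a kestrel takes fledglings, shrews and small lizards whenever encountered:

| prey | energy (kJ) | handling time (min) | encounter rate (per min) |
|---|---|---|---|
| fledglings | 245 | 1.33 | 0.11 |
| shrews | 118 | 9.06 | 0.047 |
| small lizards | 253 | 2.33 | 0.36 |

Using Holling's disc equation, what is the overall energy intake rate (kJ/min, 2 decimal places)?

51.26 kJ/min

R = Σλ_iE_i / (1 + Σλ_ih_i)
Numerator: 0.11×245 + 0.047×118 + 0.36×253 = 123.6
Denominator: 1 + 0.11×1.33 + 0.047×9.06 + 0.36×2.33 = 2.411
R = 123.6/2.411 = 51.26 kJ/min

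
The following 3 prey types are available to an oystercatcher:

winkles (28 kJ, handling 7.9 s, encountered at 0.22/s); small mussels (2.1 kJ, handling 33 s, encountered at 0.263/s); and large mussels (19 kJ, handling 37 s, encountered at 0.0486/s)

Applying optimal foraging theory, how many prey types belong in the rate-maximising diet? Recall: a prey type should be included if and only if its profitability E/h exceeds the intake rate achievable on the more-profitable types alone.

Rank by E/h (kJ/s): winkles 3.54, large mussels 0.514, small mussels 0.0636. Include each in turn until the next type's E/h falls below the running intake rate.
Rate on top 1: 2.25. large mussels: 0.514 < 2.25 → exclude; stop.
Optimal diet: winkles — 1 of 3 types.

1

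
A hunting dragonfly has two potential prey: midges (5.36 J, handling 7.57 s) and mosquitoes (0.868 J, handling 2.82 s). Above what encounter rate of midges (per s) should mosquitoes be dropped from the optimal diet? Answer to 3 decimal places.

At the threshold, the rate on midges alone equals the profitability of mosquitoes: λ·5.36/(1 + λ·7.57) = 0.868/2.82 = 0.3078.
Rearranging, λ(5.36 − 0.3078×7.57) = 0.3078, so λ = 0.3078/3.03 = 0.1016 per s.

0.102 per s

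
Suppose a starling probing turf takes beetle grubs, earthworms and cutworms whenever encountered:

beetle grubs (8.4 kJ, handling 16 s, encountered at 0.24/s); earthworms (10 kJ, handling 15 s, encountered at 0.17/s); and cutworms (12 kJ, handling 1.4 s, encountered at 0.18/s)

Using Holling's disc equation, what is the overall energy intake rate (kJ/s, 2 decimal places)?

0.77 kJ/s

Energy encountered per unit search time: 0.24×8.4 + 0.17×10 + 0.18×12 = 5.876 kJ/s.
Handling time per unit search time: 0.24×16 + 0.17×15 + 0.18×1.4 = 6.642.
Rate = 5.876/(1 + 6.642) = 0.7689 kJ/s.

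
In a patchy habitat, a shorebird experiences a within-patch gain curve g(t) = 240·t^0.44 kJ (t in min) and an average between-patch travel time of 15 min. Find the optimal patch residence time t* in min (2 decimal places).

11.79 min

Maximise g(t)/(T+t): set derivative to zero → g'(t)(T+t) = g(t).
g'(t) = 0.44·240·t^-0.56. Setting 0.44·240·t^-0.56 = 240·t^0.44/(15+t) gives 0.44(15+t) = t, so 0.56·t = 0.44×15.
t* = 0.44×15/0.56 = 11.79 min.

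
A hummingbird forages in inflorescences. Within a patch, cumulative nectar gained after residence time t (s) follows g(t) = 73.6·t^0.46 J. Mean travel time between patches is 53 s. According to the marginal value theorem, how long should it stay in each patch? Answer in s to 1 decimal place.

By the marginal value theorem, leave when the instantaneous gain rate g'(t) equals the habitat-wide average g(t)/(T + t).
g'(t) = 0.46·73.6·t^-0.54. Setting 0.46·73.6·t^-0.54 = 73.6·t^0.46/(53+t) gives 0.46(53+t) = t, so 0.54·t = 0.46×53.
t* = 0.46×53/0.54 = 45.15 s.

45.1 s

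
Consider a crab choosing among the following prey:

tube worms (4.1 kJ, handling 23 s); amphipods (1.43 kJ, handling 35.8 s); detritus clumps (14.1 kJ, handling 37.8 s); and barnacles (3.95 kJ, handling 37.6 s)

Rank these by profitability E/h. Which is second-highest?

tube worms

In descending order of E/h:
detritus clumps: 14.1/37.8 = 0.373 kJ/s
tube worms: 4.1/23 = 0.178 kJ/s
barnacles: 3.95/37.6 = 0.105 kJ/s
amphipods: 1.43/35.8 = 0.0399 kJ/s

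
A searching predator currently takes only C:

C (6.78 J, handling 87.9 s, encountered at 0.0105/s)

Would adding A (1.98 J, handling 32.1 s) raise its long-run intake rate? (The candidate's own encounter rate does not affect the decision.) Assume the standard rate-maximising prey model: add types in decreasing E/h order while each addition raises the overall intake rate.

Yes

On C alone, R = ΣλE/(1+Σλh) = 0.07119/1.923 = 0.03702 J/s.
A: E/h = 1.98/32.1 = 0.06168 J/s.
0.06168 > 0.03702, so adding A raises the average — include it.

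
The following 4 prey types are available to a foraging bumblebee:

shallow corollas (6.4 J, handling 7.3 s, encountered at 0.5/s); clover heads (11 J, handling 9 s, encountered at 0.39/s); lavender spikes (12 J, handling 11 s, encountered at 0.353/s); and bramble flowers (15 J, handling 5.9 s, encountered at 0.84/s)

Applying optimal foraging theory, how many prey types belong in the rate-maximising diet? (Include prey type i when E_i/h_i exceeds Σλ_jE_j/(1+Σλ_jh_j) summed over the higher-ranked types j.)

1

E/h in descending order: bramble flowers 2.54, clover heads 1.22, lavender spikes 1.09, shallow corollas 0.877 J/s. The optimal diet is the largest prefix of this list for which every included type satisfies E_i/h_i > R on the types above it.
Rate on top 1: 2.116. clover heads: 1.22 < 2.116 → exclude; stop.
Optimal diet: bramble flowers — 1 of 4 types.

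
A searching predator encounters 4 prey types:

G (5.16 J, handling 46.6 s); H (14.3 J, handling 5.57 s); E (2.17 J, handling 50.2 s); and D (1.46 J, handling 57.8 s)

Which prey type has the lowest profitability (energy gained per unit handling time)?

Profitability E/h (J/s): G = 5.16/46.6 = 0.111, H = 14.3/5.57 = 2.57, E = 2.17/50.2 = 0.0432, D = 1.46/57.8 = 0.0253.
Ranked: H > G > E > D.

D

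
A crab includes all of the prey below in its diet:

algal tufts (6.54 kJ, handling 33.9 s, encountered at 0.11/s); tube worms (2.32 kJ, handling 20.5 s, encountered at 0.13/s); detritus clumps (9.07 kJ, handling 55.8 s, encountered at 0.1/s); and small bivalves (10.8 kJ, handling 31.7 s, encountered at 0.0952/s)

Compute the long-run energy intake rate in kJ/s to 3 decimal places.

0.185 kJ/s

R = (0.11×6.54 + 0.13×2.32 + 0.1×9.07 + 0.0952×10.8) / (1 + 0.11×33.9 + 0.13×20.5 + 0.1×55.8 + 0.0952×31.7) = 2.956/15.99 = 0.1849 kJ/s.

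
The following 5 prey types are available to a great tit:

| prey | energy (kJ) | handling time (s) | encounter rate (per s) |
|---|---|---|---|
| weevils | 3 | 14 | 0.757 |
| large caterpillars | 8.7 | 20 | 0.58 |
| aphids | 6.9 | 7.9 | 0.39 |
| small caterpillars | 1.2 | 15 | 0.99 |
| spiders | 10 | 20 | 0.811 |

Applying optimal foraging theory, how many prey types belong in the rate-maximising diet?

E/h in descending order: aphids 0.873, spiders 0.5, large caterpillars 0.435, weevils 0.214, small caterpillars 0.08 kJ/s. The optimal diet is the largest prefix of this list for which every included type satisfies E_i/h_i > R on the types above it.
Rate on top 1: 0.6594. spiders: 0.5 < 0.6594 → exclude; stop.
Optimal diet: aphids — 1 of 5 types.

1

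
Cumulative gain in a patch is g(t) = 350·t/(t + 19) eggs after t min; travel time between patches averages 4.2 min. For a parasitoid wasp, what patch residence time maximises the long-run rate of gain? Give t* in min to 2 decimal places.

8.93 min

Maximise g(t)/(T+t): set derivative to zero → g'(t)(T+t) = g(t).
g'(t) = 350·19/(t + 19)². Setting 350·19/(t+19)² = 350t/[(t+19)(4.2+t)] gives 19(4.2+t) = t(t+19), so t² = 19×4.2 = 79.8.
t* = √79.8 = 8.933 min.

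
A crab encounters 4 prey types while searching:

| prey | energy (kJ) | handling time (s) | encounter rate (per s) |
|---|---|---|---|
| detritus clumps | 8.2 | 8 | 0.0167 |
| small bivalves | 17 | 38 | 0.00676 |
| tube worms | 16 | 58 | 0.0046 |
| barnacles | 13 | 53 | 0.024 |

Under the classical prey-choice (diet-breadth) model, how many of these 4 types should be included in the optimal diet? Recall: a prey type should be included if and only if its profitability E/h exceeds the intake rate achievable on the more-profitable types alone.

4

E/h in descending order: detritus clumps 1.02, small bivalves 0.447, tube worms 0.276, barnacles 0.245 kJ/s. The optimal diet is the largest prefix of this list for which every included type satisfies E_i/h_i > R on the types above it.
Rate on top 1: 0.1208. small bivalves: 0.447 > 0.1208 → include.
Rate on top 2: 0.1811. tube worms: 0.276 > 0.1811 → include.
Rate on top 3: 0.1964. barnacles: 0.245 > 0.1964 → include.
Optimal diet: detritus clumps, small bivalves, tube worms, barnacles — 4 of 4 types.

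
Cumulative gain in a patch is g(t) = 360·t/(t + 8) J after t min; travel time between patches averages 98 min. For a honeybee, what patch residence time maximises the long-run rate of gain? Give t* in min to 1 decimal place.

28.0 min

By the marginal value theorem, leave when the instantaneous gain rate g'(t) equals the habitat-wide average g(t)/(T + t).
g'(t) = 360·8/(t + 8)². Setting 360·8/(t+8)² = 360t/[(t+8)(98+t)] gives 8(98+t) = t(t+8), so t² = 8×98 = 784.
t* = √784 = 28 min.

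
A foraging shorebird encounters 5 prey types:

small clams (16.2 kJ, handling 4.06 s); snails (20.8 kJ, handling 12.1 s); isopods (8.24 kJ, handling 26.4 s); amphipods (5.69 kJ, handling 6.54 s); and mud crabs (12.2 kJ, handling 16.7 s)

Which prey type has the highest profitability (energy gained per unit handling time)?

small clams

Profitability E/h (kJ/s): small clams = 16.2/4.06 = 3.99, snails = 20.8/12.1 = 1.72, isopods = 8.24/26.4 = 0.312, amphipods = 5.69/6.54 = 0.87, mud crabs = 12.2/16.7 = 0.731.
Ranked: small clams > snails > amphipods > mud crabs > isopods.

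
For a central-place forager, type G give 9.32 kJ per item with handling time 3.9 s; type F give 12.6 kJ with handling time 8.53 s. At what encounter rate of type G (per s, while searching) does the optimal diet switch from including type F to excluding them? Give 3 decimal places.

Drop type F once their profitability E₂/h₂ falls below the rate achievable on type G alone: E₂/h₂ = λE₁/(1 + λh₁).
Solve for λ: λE₁h₂ = E₂(1 + λh₁) → λ(E₁h₂ − E₂h₁) = E₂ → λ = E₂/(E₁h₂ − E₂h₁).
λ = 12.6/(9.32×8.53 − 12.6×3.9) = 12.6/30.36 = 0.415 per s.

0.415 per s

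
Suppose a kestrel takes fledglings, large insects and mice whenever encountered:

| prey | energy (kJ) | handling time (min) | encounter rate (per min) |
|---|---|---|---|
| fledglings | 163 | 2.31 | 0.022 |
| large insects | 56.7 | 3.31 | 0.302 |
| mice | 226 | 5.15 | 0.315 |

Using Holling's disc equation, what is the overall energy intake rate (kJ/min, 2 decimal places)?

25.02 kJ/min

Energy encountered per unit search time: 0.022×163 + 0.302×56.7 + 0.315×226 = 91.9 kJ/min.
Handling time per unit search time: 0.022×2.31 + 0.302×3.31 + 0.315×5.15 = 2.673.
Rate = 91.9/(1 + 2.673) = 25.02 kJ/min.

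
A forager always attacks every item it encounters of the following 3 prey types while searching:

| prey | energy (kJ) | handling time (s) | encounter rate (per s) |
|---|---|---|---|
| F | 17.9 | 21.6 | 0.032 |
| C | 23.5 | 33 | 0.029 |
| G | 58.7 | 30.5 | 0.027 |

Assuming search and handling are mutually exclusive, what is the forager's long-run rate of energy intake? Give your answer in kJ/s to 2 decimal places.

0.82 kJ/s

R = Σλ_iE_i / (1 + Σλ_ih_i)
Numerator: 0.032×17.9 + 0.029×23.5 + 0.027×58.7 = 2.839
Denominator: 1 + 0.032×21.6 + 0.029×33 + 0.027×30.5 = 3.472
R = 2.839/3.472 = 0.8178 kJ/s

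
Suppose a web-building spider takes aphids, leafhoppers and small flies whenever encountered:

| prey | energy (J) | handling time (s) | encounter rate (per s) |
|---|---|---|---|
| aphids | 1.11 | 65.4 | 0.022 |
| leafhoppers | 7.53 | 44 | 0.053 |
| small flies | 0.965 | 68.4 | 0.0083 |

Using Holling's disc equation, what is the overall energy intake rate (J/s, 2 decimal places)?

0.08 J/s

R = Σλ_iE_i / (1 + Σλ_ih_i)
Numerator: 0.022×1.11 + 0.053×7.53 + 0.0083×0.965 = 0.4315
Denominator: 1 + 0.022×65.4 + 0.053×44 + 0.0083×68.4 = 5.339
R = 0.4315/5.339 = 0.08083 J/s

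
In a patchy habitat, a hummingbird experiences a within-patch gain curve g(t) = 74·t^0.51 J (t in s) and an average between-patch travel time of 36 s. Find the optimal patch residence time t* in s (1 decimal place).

Maximise g(t)/(T+t): set derivative to zero → g'(t)(T+t) = g(t).
g'(t) = 0.51·74·t^-0.49. Setting 0.51·74·t^-0.49 = 74·t^0.51/(36+t) gives 0.51(36+t) = t, so 0.49·t = 0.51×36.
t* = 0.51×36/0.49 = 37.47 s.

37.5 s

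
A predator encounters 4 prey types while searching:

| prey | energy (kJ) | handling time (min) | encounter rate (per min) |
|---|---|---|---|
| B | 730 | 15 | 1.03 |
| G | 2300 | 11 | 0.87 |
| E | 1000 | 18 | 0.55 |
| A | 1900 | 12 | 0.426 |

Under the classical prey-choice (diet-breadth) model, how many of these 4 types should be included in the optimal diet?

Rank by E/h (kJ/min): G 209, A 158, E 55.6, B 48.7. Include each in turn until the next type's E/h falls below the running intake rate.
Rate on top 1: 189.3. A: 158 < 189.3 → exclude; stop.
Optimal diet: G — 1 of 4 types.

1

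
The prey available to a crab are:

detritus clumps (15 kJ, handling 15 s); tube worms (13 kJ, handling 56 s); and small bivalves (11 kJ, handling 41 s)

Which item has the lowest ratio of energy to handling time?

Profitability E/h (kJ/s): detritus clumps = 15/15 = 1, tube worms = 13/56 = 0.232, small bivalves = 11/41 = 0.268.
Ranked: detritus clumps > small bivalves > tube worms.

tube worms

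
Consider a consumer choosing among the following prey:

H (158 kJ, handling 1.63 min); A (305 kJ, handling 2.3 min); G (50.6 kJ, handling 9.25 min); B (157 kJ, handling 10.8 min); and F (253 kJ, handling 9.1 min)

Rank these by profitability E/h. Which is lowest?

In descending order of E/h:
A: 305/2.3 = 133 kJ/min
H: 158/1.63 = 96.9 kJ/min
F: 253/9.1 = 27.8 kJ/min
B: 157/10.8 = 14.5 kJ/min
G: 50.6/9.25 = 5.47 kJ/min

G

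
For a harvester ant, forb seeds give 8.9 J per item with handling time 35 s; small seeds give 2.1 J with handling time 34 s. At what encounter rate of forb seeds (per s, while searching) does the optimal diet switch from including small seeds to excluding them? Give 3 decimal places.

0.009 per s

Drop small seeds once their profitability E₂/h₂ falls below the rate achievable on forb seeds alone: E₂/h₂ = λE₁/(1 + λh₁).
Solve for λ: λE₁h₂ = E₂(1 + λh₁) → λ(E₁h₂ − E₂h₁) = E₂ → λ = E₂/(E₁h₂ − E₂h₁).
λ = 2.1/(8.9×34 − 2.1×35) = 2.1/229.1 = 0.009166 per s.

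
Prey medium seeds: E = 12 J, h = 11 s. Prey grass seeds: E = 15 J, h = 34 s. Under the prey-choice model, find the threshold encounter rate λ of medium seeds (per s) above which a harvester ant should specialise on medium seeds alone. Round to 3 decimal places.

0.062 per s

Drop grass seeds once their profitability E₂/h₂ falls below the rate achievable on medium seeds alone: E₂/h₂ = λE₁/(1 + λh₁).
Solve for λ: λE₁h₂ = E₂(1 + λh₁) → λ(E₁h₂ − E₂h₁) = E₂ → λ = E₂/(E₁h₂ − E₂h₁).
λ = 15/(12×34 − 15×11) = 15/243 = 0.06173 per s.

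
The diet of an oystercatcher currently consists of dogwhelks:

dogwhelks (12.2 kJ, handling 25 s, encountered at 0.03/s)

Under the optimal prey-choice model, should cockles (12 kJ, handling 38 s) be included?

Yes

Current rate: (0.03×12.2)/(1 + 0.03×25) = 0.2091 kJ/s.
cockles: E/h = 12/38 = 0.3158 kJ/s.
Since 0.3158 > R, including cockles increases the long-run rate.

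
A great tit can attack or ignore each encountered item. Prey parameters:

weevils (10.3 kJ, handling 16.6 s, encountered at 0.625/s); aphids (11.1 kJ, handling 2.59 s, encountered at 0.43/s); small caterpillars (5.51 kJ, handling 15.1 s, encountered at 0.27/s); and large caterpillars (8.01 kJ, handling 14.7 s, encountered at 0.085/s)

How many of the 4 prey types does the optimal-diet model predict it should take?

1

Profitabilities (E/h, kJ/s): aphids 4.29, weevils 0.62, large caterpillars 0.545, small caterpillars 0.365. Add prey in this order while the next type's profitability exceeds the intake rate on those already taken.
Rate on top 1: 2.258. weevils: 0.62 < 2.258 → exclude; stop.
Optimal diet: aphids — 1 of 4 types.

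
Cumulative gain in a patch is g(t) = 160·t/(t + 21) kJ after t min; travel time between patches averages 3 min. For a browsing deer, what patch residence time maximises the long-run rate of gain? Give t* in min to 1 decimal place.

7.9 min

Optimal t* satisfies g'(t*) = g(t*)/(T + t*).
g'(t) = 160·21/(t + 21)². Setting 160·21/(t+21)² = 160t/[(t+21)(3+t)] gives 21(3+t) = t(t+21), so t² = 21×3 = 63.
t* = √63 = 7.937 min.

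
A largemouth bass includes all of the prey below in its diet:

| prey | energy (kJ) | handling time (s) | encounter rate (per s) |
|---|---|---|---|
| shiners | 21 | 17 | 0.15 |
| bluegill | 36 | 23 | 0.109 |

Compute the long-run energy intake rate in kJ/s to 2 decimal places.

Energy encountered per unit search time: 0.15×21 + 0.109×36 = 7.074 kJ/s.
Handling time per unit search time: 0.15×17 + 0.109×23 = 5.057.
Rate = 7.074/(1 + 5.057) = 1.168 kJ/s.

1.17 kJ/s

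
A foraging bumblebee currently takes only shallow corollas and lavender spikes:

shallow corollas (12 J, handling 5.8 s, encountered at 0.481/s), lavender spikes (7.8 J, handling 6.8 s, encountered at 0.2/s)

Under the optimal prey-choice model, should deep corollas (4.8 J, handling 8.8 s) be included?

Intake rate on the current diet: R = (0.481×12 + 0.2×7.8) / (1 + 0.481×5.8 + 0.2×6.8) = 7.332/5.15 = 1.424 J/s.
Profitability of deep corollas: 4.8/8.8 = 0.5455 J/s.
Since 0.5455 < R, time spent handling deep corollas is better spent searching.

No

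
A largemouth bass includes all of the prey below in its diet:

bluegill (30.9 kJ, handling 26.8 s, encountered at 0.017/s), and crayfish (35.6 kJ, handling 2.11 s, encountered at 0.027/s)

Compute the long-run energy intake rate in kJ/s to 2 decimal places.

Energy encountered per unit search time: 0.017×30.9 + 0.027×35.6 = 1.486 kJ/s.
Handling time per unit search time: 0.017×26.8 + 0.027×2.11 = 0.5126.
Rate = 1.486/(1 + 0.5126) = 0.9828 kJ/s.

0.98 kJ/s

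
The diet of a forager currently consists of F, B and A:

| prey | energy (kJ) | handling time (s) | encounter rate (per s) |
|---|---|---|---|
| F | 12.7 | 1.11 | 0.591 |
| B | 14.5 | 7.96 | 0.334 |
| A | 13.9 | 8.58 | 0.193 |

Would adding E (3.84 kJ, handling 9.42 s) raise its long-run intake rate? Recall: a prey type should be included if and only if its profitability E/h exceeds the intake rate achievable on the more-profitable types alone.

On F, B and A alone, R = ΣλE/(1+Σλh) = 15.03/5.971 = 2.518 kJ/s.
E: E/h = 3.84/9.42 = 0.4076 kJ/s.
0.4076 < 2.518, so adding E would lower the average — exclude it.

No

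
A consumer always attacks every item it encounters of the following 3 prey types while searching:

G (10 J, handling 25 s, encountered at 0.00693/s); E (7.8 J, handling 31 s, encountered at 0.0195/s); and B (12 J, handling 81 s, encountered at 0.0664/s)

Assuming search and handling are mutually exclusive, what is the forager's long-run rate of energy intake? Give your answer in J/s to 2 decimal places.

Energy encountered per unit search time: 0.00693×10 + 0.0195×7.8 + 0.0664×12 = 1.018 J/s.
Handling time per unit search time: 0.00693×25 + 0.0195×31 + 0.0664×81 = 6.156.
Rate = 1.018/(1 + 6.156) = 0.1423 J/s.

0.14 J/s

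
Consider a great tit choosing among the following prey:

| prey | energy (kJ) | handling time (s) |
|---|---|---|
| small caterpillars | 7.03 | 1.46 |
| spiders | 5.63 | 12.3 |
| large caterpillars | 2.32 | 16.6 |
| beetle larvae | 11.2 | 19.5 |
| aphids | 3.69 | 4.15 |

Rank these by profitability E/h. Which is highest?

In descending order of E/h:
small caterpillars: 7.03/1.46 = 4.82 kJ/s
aphids: 3.69/4.15 = 0.889 kJ/s
beetle larvae: 11.2/19.5 = 0.574 kJ/s
spiders: 5.63/12.3 = 0.458 kJ/s
large caterpillars: 2.32/16.6 = 0.14 kJ/s

small caterpillars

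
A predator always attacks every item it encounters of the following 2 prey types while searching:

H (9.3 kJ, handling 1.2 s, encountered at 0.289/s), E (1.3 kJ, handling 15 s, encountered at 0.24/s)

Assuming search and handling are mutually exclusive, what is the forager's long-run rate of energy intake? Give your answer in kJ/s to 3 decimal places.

R = Σλ_iE_i / (1 + Σλ_ih_i)
Numerator: 0.289×9.3 + 0.24×1.3 = 3
Denominator: 1 + 0.289×1.2 + 0.24×15 = 4.947
R = 3/4.947 = 0.6064 kJ/s

0.606 kJ/s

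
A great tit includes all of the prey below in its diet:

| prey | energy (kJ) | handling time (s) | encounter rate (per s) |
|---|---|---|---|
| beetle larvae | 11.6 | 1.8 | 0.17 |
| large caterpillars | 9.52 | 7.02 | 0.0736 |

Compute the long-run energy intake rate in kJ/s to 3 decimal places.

R = Σλ_iE_i / (1 + Σλ_ih_i)
Numerator: 0.17×11.6 + 0.0736×9.52 = 2.673
Denominator: 1 + 0.17×1.8 + 0.0736×7.02 = 1.823
R = 2.673/1.823 = 1.466 kJ/s

1.466 kJ/s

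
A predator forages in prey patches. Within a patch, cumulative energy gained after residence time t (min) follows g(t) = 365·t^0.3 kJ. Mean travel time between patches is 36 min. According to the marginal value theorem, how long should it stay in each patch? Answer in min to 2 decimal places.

Maximise g(t)/(T+t): set derivative to zero → g'(t)(T+t) = g(t).
g'(t) = 0.3·365·t^-0.7. Setting 0.3·365·t^-0.7 = 365·t^0.3/(36+t) gives 0.3(36+t) = t, so 0.70·t = 0.3×36.
t* = 0.3×36/0.70 = 15.43 min.

15.43 min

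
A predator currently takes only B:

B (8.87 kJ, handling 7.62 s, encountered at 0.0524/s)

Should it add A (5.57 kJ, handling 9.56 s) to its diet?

Intake rate on the current diet: R = (0.0524×8.87) / (1 + 0.0524×7.62) = 0.4648/1.399 = 0.3322 kJ/s.
A: E/h = 5.57/9.56 = 0.5826 kJ/s.
0.5826 > 0.3322, so adding A raises the average — include it.

Yes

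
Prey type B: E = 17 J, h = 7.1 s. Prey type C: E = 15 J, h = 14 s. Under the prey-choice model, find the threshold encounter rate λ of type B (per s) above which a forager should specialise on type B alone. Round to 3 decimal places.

0.114 per s

At the threshold, the rate on type B alone equals the profitability of type C: λ·17/(1 + λ·7.1) = 15/14 = 1.071.
Rearranging, λ(17 − 1.071×7.1) = 1.071, so λ = 1.071/9.393 = 0.1141 per s.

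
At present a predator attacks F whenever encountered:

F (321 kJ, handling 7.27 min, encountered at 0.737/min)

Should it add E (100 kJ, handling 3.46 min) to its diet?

No

Intake rate on the current diet: R = (0.737×321) / (1 + 0.737×7.27) = 236.6/6.358 = 37.21 kJ/min.
E: E/h = 100/3.46 = 28.9 kJ/min.
28.9 < 37.21, so adding E would lower the average — exclude it.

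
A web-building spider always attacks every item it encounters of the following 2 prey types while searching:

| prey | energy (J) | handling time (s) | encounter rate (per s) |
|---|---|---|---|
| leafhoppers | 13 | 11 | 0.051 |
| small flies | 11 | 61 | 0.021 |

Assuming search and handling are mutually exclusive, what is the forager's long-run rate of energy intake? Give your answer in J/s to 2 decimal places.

R = (0.051×13 + 0.021×11) / (1 + 0.051×11 + 0.021×61) = 0.894/2.842 = 0.3146 J/s.

0.31 J/s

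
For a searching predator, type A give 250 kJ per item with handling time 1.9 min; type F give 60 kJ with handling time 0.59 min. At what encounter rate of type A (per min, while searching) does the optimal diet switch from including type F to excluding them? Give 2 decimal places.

1.79 per min

Drop type F once their profitability E₂/h₂ falls below the rate achievable on type A alone: E₂/h₂ = λE₁/(1 + λh₁).
Solve for λ: λE₁h₂ = E₂(1 + λh₁) → λ(E₁h₂ − E₂h₁) = E₂ → λ = E₂/(E₁h₂ − E₂h₁).
λ = 60/(250×0.59 − 60×1.9) = 60/33.5 = 1.791 per min.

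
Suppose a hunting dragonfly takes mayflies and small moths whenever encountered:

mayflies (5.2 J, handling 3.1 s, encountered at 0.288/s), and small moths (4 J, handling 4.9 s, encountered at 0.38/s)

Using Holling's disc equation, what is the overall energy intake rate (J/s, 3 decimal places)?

R = (0.288×5.2 + 0.38×4) / (1 + 0.288×3.1 + 0.38×4.9) = 3.018/3.755 = 0.8037 J/s.

0.804 J/s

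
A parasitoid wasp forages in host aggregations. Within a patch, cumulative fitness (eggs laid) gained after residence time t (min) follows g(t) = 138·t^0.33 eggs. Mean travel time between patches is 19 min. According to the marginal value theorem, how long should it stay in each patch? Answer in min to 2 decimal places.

Optimal t* satisfies g'(t*) = g(t*)/(T + t*).
g'(t) = 0.33·138·t^-0.67. Setting 0.33·138·t^-0.67 = 138·t^0.33/(19+t) gives 0.33(19+t) = t, so 0.67·t = 0.33×19.
t* = 0.33×19/0.67 = 9.358 min.

9.36 min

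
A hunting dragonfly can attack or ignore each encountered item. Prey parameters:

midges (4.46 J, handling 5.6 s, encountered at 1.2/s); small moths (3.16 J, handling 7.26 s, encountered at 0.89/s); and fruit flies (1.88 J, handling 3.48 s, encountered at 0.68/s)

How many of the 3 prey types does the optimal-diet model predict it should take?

1

Rank by E/h (J/s): midges 0.796, fruit flies 0.54, small moths 0.435. Include each in turn until the next type's E/h falls below the running intake rate.
Rate on top 1: 0.6933. fruit flies: 0.54 < 0.6933 → exclude; stop.
Optimal diet: midges — 1 of 3 types.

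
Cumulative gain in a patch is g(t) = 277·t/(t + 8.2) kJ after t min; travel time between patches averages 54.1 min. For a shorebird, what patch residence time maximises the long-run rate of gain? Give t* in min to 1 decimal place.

21.1 min

By the marginal value theorem, leave when the instantaneous gain rate g'(t) equals the habitat-wide average g(t)/(T + t).
g'(t) = 277·8.2/(t + 8.2)². Setting 277·8.2/(t+8.2)² = 277t/[(t+8.2)(54.1+t)] gives 8.2(54.1+t) = t(t+8.2), so t² = 8.2×54.1 = 443.6.
t* = √443.6 = 21.06 min.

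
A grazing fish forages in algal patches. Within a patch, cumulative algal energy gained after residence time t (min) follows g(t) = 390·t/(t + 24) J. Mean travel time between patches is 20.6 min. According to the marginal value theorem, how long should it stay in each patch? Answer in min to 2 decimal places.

22.24 min

Maximise g(t)/(T+t): set derivative to zero → g'(t)(T+t) = g(t).
g'(t) = 390·24/(t + 24)². Setting 390·24/(t+24)² = 390t/[(t+24)(20.6+t)] gives 24(20.6+t) = t(t+24), so t² = 24×20.6 = 494.4.
t* = √494.4 = 22.24 min.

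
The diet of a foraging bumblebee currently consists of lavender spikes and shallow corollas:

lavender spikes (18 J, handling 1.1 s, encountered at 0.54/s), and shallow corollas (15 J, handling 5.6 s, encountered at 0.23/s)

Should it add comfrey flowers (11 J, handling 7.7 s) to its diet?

No

Current rate: (0.54×18 + 0.23×15)/(1 + 0.54×1.1 + 0.23×5.6) = 4.57 J/s.
Profitability of comfrey flowers: 11/7.7 = 1.429 J/s.
1.429 < 4.57, so adding comfrey flowers would lower the average — exclude it.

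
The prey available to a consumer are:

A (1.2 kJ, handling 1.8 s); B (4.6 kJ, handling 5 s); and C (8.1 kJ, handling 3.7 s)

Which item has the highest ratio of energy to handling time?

C

In descending order of E/h:
C: 8.1/3.7 = 2.19 kJ/s
B: 4.6/5 = 0.92 kJ/s
A: 1.2/1.8 = 0.667 kJ/s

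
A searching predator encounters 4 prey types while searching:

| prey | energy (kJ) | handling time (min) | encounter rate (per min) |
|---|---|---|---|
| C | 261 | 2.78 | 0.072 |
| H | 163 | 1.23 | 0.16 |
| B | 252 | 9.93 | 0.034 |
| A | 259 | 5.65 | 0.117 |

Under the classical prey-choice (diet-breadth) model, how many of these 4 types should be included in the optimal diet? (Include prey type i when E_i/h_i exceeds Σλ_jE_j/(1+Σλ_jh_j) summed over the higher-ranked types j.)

E/h in descending order: H 133, C 93.9, A 45.8, B 25.4 kJ/min. The optimal diet is the largest prefix of this list for which every included type satisfies E_i/h_i > R on the types above it.
Rate on top 1: 21.79. C: 93.9 > 21.79 → include.
Rate on top 2: 32.12. A: 45.8 > 32.12 → include.
Rate on top 3: 36.53. B: 25.4 < 36.53 → exclude; stop.
Optimal diet: H, C, A — 3 of 4 types.

3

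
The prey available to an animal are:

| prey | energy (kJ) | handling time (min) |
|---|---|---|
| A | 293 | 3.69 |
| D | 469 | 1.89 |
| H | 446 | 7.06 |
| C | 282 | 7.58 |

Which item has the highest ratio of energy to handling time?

In descending order of E/h:
D: 469/1.89 = 248 kJ/min
A: 293/3.69 = 79.4 kJ/min
H: 446/7.06 = 63.2 kJ/min
C: 282/7.58 = 37.2 kJ/min

D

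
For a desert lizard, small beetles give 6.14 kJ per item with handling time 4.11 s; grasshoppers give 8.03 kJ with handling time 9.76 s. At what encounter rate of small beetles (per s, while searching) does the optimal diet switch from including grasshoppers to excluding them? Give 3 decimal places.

The zero-one rule: include grasshoppers iff E₂/h₂ > λE₁/(1+λh₁). Equality gives the switch point.
λE₁h₂ = E₂ + λE₂h₁ ⇒ λ = E₂/(E₁h₂ − E₂h₁) = 8.03/(59.93 − 33) = 0.2983 per s.

0.298 per s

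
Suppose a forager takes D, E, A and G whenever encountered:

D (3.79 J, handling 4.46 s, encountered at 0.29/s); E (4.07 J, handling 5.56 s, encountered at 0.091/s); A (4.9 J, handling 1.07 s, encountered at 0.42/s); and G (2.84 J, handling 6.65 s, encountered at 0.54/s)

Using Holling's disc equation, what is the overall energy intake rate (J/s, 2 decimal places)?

0.74 J/s

R = (0.29×3.79 + 0.091×4.07 + 0.42×4.9 + 0.54×2.84) / (1 + 0.29×4.46 + 0.091×5.56 + 0.42×1.07 + 0.54×6.65) = 5.061/6.84 = 0.7399 J/s.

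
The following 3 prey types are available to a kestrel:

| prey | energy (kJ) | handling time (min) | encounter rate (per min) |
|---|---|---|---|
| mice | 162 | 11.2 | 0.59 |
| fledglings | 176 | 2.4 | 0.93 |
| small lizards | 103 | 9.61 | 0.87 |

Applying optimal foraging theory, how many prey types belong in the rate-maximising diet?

1

E/h in descending order: fledglings 73.3, mice 14.5, small lizards 10.7 kJ/min. The optimal diet is the largest prefix of this list for which every included type satisfies E_i/h_i > R on the types above it.
Rate on top 1: 50.64. mice: 14.5 < 50.64 → exclude; stop.
Optimal diet: fledglings — 1 of 3 types.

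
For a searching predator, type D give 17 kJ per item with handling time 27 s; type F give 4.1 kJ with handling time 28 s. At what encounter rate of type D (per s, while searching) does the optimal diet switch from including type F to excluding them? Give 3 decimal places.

The zero-one rule: include type F iff E₂/h₂ > λE₁/(1+λh₁). Equality gives the switch point.
λE₁h₂ = E₂ + λE₂h₁ ⇒ λ = E₂/(E₁h₂ − E₂h₁) = 4.1/(476 − 110.7) = 0.01122 per s.

0.011 per s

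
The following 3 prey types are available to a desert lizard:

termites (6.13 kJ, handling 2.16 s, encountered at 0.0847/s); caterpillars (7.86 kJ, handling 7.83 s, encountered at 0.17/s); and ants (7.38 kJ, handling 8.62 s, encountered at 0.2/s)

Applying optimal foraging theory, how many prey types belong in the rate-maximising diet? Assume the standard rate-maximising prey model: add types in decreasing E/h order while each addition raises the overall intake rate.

3

E/h in descending order: termites 2.84, caterpillars 1, ants 0.856 kJ/s. The optimal diet is the largest prefix of this list for which every included type satisfies E_i/h_i > R on the types above it.
Rate on top 1: 0.4389. caterpillars: 1 > 0.4389 → include.
Rate on top 2: 0.738. ants: 0.856 > 0.738 → include.
Optimal diet: termites, caterpillars, ants — 3 of 3 types.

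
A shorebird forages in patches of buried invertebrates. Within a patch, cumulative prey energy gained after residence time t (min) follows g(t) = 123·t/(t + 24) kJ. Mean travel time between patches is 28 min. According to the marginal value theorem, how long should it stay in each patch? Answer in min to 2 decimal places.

25.92 min

By the marginal value theorem, leave when the instantaneous gain rate g'(t) equals the habitat-wide average g(t)/(T + t).
g'(t) = 123·24/(t + 24)². Setting 123·24/(t+24)² = 123t/[(t+24)(28+t)] gives 24(28+t) = t(t+24), so t² = 24×28 = 672.
t* = √672 = 25.92 min.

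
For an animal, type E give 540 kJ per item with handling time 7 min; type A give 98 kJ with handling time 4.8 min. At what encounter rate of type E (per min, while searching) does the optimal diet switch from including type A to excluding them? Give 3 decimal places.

0.051 per min

At the threshold, the rate on type E alone equals the profitability of type A: λ·540/(1 + λ·7) = 98/4.8 = 20.42.
Rearranging, λ(540 − 20.42×7) = 20.42, so λ = 20.42/397.1 = 0.05142 per min.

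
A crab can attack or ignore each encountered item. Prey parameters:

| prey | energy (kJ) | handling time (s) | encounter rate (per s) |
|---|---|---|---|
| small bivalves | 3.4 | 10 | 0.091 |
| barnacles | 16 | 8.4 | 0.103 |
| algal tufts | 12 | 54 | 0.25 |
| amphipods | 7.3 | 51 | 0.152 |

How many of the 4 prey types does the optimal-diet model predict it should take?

1

E/h in descending order: barnacles 1.9, small bivalves 0.34, algal tufts 0.222, amphipods 0.143 kJ/s. The optimal diet is the largest prefix of this list for which every included type satisfies E_i/h_i > R on the types above it.
Rate on top 1: 0.8836. small bivalves: 0.34 < 0.8836 → exclude; stop.
Optimal diet: barnacles — 1 of 4 types.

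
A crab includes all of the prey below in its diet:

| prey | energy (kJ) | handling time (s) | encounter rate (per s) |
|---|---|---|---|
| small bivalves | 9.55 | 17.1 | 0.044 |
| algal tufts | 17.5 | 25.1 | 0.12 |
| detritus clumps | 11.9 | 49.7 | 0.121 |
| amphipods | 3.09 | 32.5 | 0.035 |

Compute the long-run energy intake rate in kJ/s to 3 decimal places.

0.341 kJ/s

R = (0.044×9.55 + 0.12×17.5 + 0.121×11.9 + 0.035×3.09) / (1 + 0.044×17.1 + 0.12×25.1 + 0.121×49.7 + 0.035×32.5) = 4.068/11.92 = 0.3414 kJ/s.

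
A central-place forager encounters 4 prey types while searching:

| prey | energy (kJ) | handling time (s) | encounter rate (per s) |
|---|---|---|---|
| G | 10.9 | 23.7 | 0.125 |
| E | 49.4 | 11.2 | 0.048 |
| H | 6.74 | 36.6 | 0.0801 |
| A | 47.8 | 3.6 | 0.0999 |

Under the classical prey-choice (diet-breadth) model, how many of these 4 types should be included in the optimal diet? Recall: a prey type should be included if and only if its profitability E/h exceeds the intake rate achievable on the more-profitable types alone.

E/h in descending order: A 13.3, E 4.41, G 0.46, H 0.184 kJ/s. The optimal diet is the largest prefix of this list for which every included type satisfies E_i/h_i > R on the types above it.
Rate on top 1: 3.512. E: 4.41 > 3.512 → include.
Rate on top 2: 3.767. G: 0.46 < 3.767 → exclude; stop.
Optimal diet: A, E — 2 of 4 types.

2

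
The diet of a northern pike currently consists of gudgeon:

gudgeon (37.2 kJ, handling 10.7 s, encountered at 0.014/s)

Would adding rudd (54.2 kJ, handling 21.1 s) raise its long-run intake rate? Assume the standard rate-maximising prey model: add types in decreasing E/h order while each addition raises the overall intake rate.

Yes

Intake rate on the current diet: R = (0.014×37.2) / (1 + 0.014×10.7) = 0.5208/1.15 = 0.4529 kJ/s.
Profitability of rudd: 54.2/21.1 = 2.569 kJ/s.
2.569 > 0.4529, so adding rudd raises the average — include it.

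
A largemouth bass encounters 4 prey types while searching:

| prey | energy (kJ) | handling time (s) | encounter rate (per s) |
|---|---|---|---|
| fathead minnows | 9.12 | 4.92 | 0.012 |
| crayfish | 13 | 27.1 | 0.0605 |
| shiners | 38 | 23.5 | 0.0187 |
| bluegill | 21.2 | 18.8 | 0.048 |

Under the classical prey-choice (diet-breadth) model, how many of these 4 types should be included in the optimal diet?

Rank by E/h (kJ/s): fathead minnows 1.85, shiners 1.62, bluegill 1.13, crayfish 0.48. Include each in turn until the next type's E/h falls below the running intake rate.
Rate on top 1: 0.1033. shiners: 1.62 > 0.1033 → include.
Rate on top 2: 0.5472. bluegill: 1.13 > 0.5472 → include.
Rate on top 3: 0.7654. crayfish: 0.48 < 0.7654 → exclude; stop.
Optimal diet: fathead minnows, shiners, bluegill — 3 of 4 types.

3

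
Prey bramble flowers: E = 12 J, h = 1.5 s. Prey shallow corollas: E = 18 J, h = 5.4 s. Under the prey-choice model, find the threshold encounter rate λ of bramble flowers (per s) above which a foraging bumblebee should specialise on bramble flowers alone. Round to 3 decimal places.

Drop shallow corollas once their profitability E₂/h₂ falls below the rate achievable on bramble flowers alone: E₂/h₂ = λE₁/(1 + λh₁).
Solve for λ: λE₁h₂ = E₂(1 + λh₁) → λ(E₁h₂ − E₂h₁) = E₂ → λ = E₂/(E₁h₂ − E₂h₁).
λ = 18/(12×5.4 − 18×1.5) = 18/37.8 = 0.4762 per s.

0.476 per s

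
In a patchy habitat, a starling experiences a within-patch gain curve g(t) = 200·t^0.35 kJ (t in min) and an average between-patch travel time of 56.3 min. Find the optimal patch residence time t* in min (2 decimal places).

By the marginal value theorem, leave when the instantaneous gain rate g'(t) equals the habitat-wide average g(t)/(T + t).
g'(t) = 0.35·200·t^-0.65. Setting 0.35·200·t^-0.65 = 200·t^0.35/(56.3+t) gives 0.35(56.3+t) = t, so 0.65·t = 0.35×56.3.
t* = 0.35×56.3/0.65 = 30.32 min.

30.32 min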